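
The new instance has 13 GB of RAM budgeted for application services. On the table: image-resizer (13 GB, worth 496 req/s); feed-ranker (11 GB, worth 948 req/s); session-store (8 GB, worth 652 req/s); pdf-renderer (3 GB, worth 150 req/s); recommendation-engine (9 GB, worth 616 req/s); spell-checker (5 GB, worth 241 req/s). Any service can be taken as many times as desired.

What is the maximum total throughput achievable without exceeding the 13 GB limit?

948

Density check — feed-ranker 86.18, session-store 81.50, recommendation-engine 68.44, pdf-renderer 50.00 are the best per GB.
Feed-ranker uses 11 of the 13 GB and totals 948.
The spare 2 GB is too small for any remaining service, and no exchange beats 948.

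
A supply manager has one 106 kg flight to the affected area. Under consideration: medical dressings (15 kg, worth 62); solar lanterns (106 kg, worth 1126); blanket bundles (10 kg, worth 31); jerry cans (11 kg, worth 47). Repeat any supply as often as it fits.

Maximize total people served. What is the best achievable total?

Best packing: solar lanterns — 106 kg, 1126 total.

1126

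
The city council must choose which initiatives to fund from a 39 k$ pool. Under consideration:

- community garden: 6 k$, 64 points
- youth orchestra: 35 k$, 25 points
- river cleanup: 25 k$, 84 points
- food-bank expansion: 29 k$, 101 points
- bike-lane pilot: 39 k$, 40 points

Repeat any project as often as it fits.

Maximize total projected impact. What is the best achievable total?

384

Ranking by ratio (projected impact/k$): community garden 10.67, food-bank expansion 3.48, river cleanup 3.36, bike-lane pilot 1.03.
Taking 6×community garden: 36 k$ used, 384 in projected impact.
Nothing else within 39 k$ beats 384.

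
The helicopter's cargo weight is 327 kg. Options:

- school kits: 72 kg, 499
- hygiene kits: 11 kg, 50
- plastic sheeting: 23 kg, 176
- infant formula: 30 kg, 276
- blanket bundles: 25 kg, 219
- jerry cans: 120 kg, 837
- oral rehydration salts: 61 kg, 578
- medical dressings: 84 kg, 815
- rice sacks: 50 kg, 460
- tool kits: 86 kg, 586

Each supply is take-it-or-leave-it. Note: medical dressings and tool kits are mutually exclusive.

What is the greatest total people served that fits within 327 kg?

The ratio heuristic lands on hygiene kits + plastic sheeting + infant formula + blanket bundles + oral rehydration salts + medical dressings + rice sacks (2574) but leaves 43 kg idle.
Dropping hygiene kits and plastic sheeting frees 34 kg; slotting in school kits (72 kg) lifts the total to 2847 at 322 kg.
The closest alternative, school kits + plastic sheeting + infant formula + oral rehydration salts + medical dressings + rice sacks, reaches only 2804.

2847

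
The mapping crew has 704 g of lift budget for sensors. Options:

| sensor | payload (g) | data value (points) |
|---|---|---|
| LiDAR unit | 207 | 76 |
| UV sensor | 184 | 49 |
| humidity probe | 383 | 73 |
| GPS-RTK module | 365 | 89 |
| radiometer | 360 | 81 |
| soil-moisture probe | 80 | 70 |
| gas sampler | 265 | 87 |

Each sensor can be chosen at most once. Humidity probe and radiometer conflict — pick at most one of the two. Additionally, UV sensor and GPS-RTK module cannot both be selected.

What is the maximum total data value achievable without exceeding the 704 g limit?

235

Taking the top-ratio sensors first gives LiDAR unit + soil-moisture probe + gas sampler for 233 (552 g).
Replace gas sampler with GPS-RTK module: the trade gains 2 net, giving 235 at 652 g.
Runner-up LiDAR unit + soil-moisture probe + gas sampler tops out at 233.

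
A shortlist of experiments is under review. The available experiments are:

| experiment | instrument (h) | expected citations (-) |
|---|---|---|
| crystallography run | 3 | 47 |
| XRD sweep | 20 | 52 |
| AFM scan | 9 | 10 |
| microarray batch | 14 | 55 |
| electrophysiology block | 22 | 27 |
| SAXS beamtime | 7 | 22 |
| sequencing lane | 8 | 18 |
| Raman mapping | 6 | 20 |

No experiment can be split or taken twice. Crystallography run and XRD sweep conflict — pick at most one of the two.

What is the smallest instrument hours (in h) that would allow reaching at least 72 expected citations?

16

Look for the lowest-instrument combination reaching 72.
crystallography run + SAXS beamtime + Raman mapping: 89 expected citations at 16 h.
No combination under 16 h hits 72.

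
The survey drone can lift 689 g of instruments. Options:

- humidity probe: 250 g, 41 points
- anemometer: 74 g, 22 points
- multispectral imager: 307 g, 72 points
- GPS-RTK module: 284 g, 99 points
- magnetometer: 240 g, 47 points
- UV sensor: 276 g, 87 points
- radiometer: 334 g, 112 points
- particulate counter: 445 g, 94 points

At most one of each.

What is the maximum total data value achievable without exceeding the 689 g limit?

A density-first pass picks GPS-RTK module + radiometer — 211 at 618 g.
Replace GPS-RTK module with anemometer + UV sensor: the trade gains 10 net, giving 221 at 684 g.
No other feasible combination exceeds 221.

221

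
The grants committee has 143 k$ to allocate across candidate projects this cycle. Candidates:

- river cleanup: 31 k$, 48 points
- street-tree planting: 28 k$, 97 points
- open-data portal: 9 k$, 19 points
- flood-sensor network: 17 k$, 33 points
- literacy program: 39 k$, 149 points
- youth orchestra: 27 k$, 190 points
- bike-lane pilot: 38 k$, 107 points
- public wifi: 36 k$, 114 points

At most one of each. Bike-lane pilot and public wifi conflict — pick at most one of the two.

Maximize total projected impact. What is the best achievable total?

569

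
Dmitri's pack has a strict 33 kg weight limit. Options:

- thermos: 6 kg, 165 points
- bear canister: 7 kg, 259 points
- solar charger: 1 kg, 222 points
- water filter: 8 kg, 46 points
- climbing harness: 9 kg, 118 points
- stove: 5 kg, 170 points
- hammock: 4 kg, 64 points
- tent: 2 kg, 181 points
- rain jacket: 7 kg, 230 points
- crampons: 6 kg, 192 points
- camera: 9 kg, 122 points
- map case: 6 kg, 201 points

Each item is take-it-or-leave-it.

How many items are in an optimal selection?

The maximum utility within 33 kg is 1390.
thermos + bear canister + solar charger + stove + tent + crampons + map case hits 1390 at 33 kg.
Every optimal selection uses 7 items.

7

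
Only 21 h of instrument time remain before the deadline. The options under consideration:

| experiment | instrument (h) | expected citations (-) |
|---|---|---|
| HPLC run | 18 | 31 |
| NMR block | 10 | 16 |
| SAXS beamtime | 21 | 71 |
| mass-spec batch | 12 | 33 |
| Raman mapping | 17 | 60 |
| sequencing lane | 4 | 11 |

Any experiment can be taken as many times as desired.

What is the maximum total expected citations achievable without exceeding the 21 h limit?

71

Ranking by ratio (expected citations/h): Raman mapping 3.53, SAXS beamtime 3.38, mass-spec batch 2.75, sequencing lane 2.75.
Taking SAXS beamtime: 21 h used, 71 in expected citations.
That's the maximum — no swap from here does better than 71.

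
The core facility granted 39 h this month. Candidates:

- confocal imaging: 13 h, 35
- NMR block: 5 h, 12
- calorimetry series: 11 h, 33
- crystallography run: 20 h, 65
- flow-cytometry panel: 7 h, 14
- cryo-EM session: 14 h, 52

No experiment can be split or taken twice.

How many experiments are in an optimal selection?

Optimal total is 129.
NMR block + crystallography run + cryo-EM session hits 129 at 39 h.
Any selection reaching 129 contains exactly 3 experiments.

3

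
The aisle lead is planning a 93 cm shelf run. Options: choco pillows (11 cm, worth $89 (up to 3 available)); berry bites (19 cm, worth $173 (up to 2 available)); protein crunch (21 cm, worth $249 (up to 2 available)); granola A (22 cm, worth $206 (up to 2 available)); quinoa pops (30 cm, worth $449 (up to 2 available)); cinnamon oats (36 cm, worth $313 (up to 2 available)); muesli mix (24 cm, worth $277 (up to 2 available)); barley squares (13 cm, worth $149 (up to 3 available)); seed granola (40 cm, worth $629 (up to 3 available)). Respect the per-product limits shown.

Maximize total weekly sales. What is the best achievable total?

Barley squares + 2×seed granola uses 93 of the 93 cm and totals 1407.

1407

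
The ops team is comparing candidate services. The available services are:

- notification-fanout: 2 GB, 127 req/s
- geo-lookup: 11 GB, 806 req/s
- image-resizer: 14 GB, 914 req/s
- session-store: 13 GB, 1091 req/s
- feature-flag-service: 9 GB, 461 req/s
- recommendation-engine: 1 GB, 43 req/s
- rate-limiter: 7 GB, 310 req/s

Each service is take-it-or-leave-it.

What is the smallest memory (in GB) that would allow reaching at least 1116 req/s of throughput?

14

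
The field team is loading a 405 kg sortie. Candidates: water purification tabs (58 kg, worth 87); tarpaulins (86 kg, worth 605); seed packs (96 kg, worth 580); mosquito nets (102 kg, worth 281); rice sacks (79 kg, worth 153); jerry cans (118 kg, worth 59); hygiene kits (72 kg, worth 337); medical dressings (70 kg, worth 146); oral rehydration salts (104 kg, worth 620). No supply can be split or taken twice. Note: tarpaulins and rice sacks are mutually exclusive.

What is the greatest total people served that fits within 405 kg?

Tarpaulins + seed packs + hygiene kits + oral rehydration salts uses 358 of the 405 kg and totals 2142.

2142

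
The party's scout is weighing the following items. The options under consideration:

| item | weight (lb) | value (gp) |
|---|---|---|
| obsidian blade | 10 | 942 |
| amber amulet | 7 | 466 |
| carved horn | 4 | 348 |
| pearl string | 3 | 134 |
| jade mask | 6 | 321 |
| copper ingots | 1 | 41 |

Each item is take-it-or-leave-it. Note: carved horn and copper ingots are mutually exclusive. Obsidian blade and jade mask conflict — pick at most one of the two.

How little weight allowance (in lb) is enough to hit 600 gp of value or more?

Minimise lb subject to total value ≥ 600.
obsidian blade: 942 value at 10 lb.
Any bundle with less than 10 lb falls short of 600.

10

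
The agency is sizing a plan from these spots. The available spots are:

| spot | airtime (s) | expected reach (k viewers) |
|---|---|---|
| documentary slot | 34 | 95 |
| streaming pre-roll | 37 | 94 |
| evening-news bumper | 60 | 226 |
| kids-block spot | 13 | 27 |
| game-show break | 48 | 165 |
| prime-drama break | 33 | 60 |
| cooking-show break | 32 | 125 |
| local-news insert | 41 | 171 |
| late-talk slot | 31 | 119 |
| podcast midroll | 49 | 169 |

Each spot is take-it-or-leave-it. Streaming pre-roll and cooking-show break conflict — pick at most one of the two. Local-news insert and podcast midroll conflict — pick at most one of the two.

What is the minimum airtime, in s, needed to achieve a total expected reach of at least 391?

101

Look for the lowest-airtime combination reaching 391.
evening-news bumper + local-news insert reaches 397 using 101 s.
Below 101 s the best achievable stays under 391.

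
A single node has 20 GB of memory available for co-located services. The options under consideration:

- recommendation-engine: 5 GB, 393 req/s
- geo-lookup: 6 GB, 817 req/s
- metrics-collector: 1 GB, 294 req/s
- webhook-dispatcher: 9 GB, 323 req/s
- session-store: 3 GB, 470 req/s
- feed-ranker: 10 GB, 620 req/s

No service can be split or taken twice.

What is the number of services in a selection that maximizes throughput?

4

The maximum throughput within 20 GB is 2201.
For example geo-lookup + metrics-collector + session-store + feed-ranker achieves it, using 20 GB.
All optima have 4 services.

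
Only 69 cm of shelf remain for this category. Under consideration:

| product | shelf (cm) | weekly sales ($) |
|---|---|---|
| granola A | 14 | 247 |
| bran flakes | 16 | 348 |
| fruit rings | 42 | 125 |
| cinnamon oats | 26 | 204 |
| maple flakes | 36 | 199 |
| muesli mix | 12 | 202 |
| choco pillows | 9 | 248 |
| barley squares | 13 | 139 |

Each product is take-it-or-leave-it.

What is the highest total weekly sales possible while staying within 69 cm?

1184

Best packing: granola A + bran flakes + muesli mix + choco pillows + barley squares — 64 cm, 1184 total.
No other feasible combination exceeds 1184.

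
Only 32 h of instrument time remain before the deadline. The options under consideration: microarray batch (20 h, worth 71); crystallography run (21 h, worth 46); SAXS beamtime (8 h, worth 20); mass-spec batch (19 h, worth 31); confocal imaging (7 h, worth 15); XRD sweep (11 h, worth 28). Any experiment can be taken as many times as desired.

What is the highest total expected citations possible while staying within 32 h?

99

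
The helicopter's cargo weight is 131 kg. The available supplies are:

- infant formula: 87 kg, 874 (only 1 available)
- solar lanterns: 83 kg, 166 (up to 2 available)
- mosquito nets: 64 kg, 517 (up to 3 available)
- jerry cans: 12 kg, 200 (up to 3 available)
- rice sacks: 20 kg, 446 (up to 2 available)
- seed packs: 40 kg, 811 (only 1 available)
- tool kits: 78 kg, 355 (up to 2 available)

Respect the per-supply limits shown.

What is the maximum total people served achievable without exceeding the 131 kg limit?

2303

Ranking by ratio (people served/kg): rice sacks 22.30, seed packs 20.27, jerry cans 16.67, infant formula 10.05.
The ratio ordering already packs tightly: 3×jerry cans + 2×rice sacks + seed packs, 116 kg, 2303.
That's the maximum — no swap from here does better than 2303.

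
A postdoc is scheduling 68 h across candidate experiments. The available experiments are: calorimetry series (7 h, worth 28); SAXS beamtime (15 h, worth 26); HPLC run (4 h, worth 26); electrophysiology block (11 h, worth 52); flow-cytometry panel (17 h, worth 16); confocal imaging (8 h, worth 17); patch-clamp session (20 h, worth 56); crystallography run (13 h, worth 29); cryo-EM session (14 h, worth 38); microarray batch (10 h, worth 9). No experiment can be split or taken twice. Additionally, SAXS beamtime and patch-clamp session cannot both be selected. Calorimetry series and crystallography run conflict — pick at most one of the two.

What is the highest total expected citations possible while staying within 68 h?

217

Calorimetry series + HPLC run + electrophysiology block + confocal imaging + patch-clamp session + cryo-EM session uses 64 of the 68 h and totals 217.
The spare 4 h is too small for any remaining experiment, and no feasible exchange beats 217.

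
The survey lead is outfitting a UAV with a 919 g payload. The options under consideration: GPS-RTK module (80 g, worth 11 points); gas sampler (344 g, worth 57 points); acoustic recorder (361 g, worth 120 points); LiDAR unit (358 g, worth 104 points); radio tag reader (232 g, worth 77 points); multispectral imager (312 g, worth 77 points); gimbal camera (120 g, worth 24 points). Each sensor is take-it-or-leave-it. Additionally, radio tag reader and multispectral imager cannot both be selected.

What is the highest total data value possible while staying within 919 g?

259

By data value per g: acoustic recorder 0.33, radio tag reader 0.33, LiDAR unit 0.29 lead.
Taking GPS-RTK module + acoustic recorder + LiDAR unit + gimbal camera: 919 g used, 259 in data value.
An exhaustive check of the 128 subsets confirms 259.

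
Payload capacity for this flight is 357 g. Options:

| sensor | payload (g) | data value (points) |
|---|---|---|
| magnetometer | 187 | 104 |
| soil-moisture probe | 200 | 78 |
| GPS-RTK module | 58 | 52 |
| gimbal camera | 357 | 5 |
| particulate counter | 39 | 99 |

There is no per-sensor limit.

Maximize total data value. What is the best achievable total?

By data value per g: particulate counter 2.54, GPS-RTK module 0.90, magnetometer 0.56, soil-moisture probe 0.39 lead.
9×particulate counter uses 351 of the 357 g and totals 891.

891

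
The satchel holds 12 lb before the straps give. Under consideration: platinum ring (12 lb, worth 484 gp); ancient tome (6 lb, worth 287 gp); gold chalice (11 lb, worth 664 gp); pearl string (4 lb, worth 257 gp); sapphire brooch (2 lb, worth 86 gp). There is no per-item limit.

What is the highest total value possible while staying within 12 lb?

771

The ratio ordering already packs tightly: 3×pearl string, 12 lb, 771.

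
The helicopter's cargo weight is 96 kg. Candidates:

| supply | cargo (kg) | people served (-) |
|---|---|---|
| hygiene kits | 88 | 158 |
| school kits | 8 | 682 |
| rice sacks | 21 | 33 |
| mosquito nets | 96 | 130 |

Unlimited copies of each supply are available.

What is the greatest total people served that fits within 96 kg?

Ranking by ratio (people served/kg): school kits 85.25, hygiene kits 1.80, rice sacks 1.57.
The ratio ordering already packs tightly: 12×school kits, 96 kg, 8184.
Nothing else within 96 kg beats 8184.

8184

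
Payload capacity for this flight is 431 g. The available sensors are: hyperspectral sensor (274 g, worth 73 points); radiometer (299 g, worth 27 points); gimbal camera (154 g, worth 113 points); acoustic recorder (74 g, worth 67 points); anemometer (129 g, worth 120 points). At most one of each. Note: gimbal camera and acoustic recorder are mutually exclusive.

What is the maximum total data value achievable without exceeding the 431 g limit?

Density check — anemometer 0.93, acoustic recorder 0.91, gimbal camera 0.73 are the best per g.
Gimbal camera + anemometer uses 283 of the 431 g and totals 233.
Runner-up hyperspectral sensor + anemometer tops out at 193.

233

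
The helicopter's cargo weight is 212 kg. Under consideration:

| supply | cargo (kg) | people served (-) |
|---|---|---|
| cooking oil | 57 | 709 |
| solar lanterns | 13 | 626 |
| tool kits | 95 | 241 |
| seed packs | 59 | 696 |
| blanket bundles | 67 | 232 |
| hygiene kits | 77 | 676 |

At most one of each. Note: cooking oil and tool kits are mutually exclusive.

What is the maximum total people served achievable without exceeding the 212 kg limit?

2707

Ranking by ratio (people served/kg): solar lanterns 48.15, cooking oil 12.44, seed packs 11.80, hygiene kits 8.78.
Cooking oil + solar lanterns + seed packs + hygiene kits uses 206 of the 212 kg and totals 2707.
No other feasible combination exceeds 2707.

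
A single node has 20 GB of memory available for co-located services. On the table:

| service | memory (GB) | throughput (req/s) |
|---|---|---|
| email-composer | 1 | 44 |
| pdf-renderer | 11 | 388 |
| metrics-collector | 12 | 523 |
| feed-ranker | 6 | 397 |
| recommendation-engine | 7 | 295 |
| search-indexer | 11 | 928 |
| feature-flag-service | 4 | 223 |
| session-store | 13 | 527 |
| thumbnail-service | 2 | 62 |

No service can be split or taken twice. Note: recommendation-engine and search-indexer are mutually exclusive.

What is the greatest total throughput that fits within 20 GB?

Density check — search-indexer 84.36, feed-ranker 66.17, feature-flag-service 55.75 are the best per GB.
Taking email-composer + feed-ranker + search-indexer + thumbnail-service: 20 GB used, 1431 in throughput.

1431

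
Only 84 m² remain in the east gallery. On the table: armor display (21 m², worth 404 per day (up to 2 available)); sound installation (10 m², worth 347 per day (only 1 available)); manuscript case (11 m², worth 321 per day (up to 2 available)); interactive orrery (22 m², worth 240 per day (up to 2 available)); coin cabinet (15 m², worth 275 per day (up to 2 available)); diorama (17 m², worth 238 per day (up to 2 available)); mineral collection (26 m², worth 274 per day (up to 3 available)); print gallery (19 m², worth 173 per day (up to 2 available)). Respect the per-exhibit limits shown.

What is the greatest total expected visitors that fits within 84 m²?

1943

Density check — sound installation 34.70, manuscript case 29.18, armor display 19.24 are the best per m².
Filling by ratio: 2×armor display + sound installation + 2×manuscript case for 1797, with 10 m² left unused.
Replace armor display with 2×coin cabinet: the trade gains 146 net, giving 1943 at 83 m².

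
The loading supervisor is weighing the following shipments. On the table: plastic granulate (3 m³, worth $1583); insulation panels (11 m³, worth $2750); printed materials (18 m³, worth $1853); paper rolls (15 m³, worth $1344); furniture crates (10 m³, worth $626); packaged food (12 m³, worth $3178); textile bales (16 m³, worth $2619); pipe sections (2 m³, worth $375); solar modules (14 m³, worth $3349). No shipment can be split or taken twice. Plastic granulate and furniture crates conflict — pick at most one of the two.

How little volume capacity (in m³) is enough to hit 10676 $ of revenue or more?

Look for the lowest-volume combination reaching 10676.
plastic granulate + insulation panels + packaged food + solar modules reaches 10860 using 40 m³.
Any bundle with less than 40 m³ falls short of 10676.

40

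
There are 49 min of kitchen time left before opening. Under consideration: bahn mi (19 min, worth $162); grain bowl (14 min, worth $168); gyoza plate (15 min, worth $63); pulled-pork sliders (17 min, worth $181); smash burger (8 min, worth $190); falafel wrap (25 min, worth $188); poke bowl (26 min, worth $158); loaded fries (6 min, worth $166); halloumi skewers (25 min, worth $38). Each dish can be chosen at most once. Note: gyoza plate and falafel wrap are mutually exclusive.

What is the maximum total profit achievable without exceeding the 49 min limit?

705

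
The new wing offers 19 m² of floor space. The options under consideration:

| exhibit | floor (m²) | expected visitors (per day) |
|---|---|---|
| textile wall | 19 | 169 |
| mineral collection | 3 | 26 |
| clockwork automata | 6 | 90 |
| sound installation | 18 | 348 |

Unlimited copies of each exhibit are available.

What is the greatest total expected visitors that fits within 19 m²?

348

By expected visitors per m²: sound installation 19.33, clockwork automata 15.00, textile wall 8.89, mineral collection 8.67 lead.
Sound installation uses 18 of the 19 m² and totals 348.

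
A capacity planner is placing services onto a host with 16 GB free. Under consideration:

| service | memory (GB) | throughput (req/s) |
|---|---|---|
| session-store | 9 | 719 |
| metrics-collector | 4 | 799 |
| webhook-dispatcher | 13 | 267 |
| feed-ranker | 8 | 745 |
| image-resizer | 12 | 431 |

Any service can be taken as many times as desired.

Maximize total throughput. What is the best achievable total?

4×metrics-collector uses 16 of the 16 GB and totals 3196.

3196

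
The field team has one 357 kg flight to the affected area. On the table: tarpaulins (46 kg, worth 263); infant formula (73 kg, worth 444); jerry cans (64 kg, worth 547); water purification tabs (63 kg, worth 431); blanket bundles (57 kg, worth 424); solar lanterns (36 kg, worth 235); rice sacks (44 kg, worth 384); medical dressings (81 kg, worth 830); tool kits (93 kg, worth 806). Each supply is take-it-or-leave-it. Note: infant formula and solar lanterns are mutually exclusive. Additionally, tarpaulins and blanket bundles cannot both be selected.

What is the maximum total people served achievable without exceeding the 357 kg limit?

By people served per kg: medical dressings 10.25, rice sacks 8.73, tool kits 8.67, jerry cans 8.55 lead.
Taking the top-ratio supplies first gives jerry cans + blanket bundles + rice sacks + medical dressings + tool kits for 2991 (339 kg).
Replace blanket bundles with infant formula: the trade gains 20 net, giving 3011 at 355 kg.
An exhaustive check of the 512 subsets confirms 3011.

3011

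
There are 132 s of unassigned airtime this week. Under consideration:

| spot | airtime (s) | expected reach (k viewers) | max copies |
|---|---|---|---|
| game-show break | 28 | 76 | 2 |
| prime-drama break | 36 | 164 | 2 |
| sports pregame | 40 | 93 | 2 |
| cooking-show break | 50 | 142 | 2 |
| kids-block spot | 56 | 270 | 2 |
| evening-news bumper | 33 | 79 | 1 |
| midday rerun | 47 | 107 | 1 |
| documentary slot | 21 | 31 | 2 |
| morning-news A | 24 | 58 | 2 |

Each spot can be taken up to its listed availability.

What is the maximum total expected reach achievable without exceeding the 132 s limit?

598

Taking the top-ratio spots first gives 2×kids-block spot for 540 (112 s).
Replace kids-block spot with 2×prime-drama break: the trade gains 58 net, giving 598 at 128 s.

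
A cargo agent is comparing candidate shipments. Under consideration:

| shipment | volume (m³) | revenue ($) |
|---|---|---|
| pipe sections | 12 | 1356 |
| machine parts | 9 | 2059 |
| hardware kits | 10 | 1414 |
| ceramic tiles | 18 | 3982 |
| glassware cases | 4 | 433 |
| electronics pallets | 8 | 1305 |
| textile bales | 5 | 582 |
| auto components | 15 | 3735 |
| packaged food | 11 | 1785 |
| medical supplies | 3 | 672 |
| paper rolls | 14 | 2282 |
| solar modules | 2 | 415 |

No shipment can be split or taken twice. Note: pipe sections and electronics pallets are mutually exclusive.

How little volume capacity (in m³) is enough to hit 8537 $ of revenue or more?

38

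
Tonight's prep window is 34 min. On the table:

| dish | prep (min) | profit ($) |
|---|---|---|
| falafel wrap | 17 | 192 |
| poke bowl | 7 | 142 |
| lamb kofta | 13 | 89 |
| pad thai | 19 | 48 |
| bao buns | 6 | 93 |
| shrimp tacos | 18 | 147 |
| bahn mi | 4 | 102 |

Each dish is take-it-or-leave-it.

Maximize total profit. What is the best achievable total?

Density check — bahn mi 25.50, poke bowl 20.29, bao buns 15.50, falafel wrap 11.29 are the best per min.
Falafel wrap + poke bowl + bao buns + bahn mi uses 34 of the 34 min and totals 529.
Next best is falafel wrap + poke bowl + bahn mi at 436 (28 min) — short by 93.

529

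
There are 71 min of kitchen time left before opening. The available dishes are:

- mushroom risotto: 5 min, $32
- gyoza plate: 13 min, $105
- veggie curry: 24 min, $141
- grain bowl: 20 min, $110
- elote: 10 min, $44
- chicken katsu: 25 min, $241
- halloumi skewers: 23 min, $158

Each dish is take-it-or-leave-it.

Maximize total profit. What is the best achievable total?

Greedy by ratio would take mushroom risotto + gyoza plate + chicken katsu + halloumi skewers: 66 min used, total 536.
Replace mushroom risotto with elote: the trade gains 12 net, giving 548 at 71 min.
The closest alternative, mushroom risotto + gyoza plate + chicken katsu + halloumi skewers, reaches only 536.

548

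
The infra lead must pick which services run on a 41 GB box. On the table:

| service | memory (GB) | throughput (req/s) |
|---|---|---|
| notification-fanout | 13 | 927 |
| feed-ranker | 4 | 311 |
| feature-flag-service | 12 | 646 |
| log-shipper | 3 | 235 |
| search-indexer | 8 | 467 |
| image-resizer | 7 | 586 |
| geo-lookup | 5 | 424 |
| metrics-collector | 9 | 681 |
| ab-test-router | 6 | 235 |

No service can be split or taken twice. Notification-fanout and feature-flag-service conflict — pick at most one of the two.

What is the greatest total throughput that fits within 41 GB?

Notification-fanout + feed-ranker + log-shipper + image-resizer + geo-lookup + metrics-collector uses 41 of the 41 GB and totals 3164.
Runner-up notification-fanout + feed-ranker + search-indexer + image-resizer + metrics-collector tops out at 2972.

3164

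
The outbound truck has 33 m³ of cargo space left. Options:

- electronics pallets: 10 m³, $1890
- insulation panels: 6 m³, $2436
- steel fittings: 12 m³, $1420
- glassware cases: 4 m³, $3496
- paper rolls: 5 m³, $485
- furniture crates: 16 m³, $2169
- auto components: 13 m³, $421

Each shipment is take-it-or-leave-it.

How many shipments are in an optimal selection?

4

Best achievable revenue is 9242.
electronics pallets + insulation panels + steel fittings + glassware cases hits 9242 at 32 m³.
Every optimal selection uses 4 shipments.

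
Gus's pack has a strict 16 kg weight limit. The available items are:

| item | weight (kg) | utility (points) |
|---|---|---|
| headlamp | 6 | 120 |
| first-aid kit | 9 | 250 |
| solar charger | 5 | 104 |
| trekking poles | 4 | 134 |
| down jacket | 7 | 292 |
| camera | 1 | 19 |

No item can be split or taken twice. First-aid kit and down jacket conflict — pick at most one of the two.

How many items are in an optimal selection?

3

The maximum utility within 16 kg is 530.
One optimal bundle: solar charger + trekking poles + down jacket (16 kg).
Any selection reaching 530 contains exactly 3 items.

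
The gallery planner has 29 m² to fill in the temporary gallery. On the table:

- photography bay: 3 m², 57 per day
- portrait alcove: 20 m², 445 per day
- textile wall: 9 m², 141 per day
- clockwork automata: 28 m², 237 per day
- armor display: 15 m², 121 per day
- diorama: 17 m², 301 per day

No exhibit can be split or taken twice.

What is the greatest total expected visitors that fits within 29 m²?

586

A density-first pass picks photography bay + portrait alcove — 502 at 23 m².
The 3 m² tied up in photography bay is better spent on textile wall — total rises to 586 (29 m²).
Runner-up photography bay + portrait alcove tops out at 502.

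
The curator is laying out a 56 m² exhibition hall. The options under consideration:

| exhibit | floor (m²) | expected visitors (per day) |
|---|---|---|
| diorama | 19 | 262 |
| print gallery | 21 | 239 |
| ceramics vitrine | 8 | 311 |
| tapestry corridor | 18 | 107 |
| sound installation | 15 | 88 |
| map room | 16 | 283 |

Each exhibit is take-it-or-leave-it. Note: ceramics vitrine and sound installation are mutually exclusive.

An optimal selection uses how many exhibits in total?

3

Optimal total is 856.
For example diorama + ceramics vitrine + map room achieves it, using 43 m².
Any selection reaching 856 contains exactly 3 exhibits.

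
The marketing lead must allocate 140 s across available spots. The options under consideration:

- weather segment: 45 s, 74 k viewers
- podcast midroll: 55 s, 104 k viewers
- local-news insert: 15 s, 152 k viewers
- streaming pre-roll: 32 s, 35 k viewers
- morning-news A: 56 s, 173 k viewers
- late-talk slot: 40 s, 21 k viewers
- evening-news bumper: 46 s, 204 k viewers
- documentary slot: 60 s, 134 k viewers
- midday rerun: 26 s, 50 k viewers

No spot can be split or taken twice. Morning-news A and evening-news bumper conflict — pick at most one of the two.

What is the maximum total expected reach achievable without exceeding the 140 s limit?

490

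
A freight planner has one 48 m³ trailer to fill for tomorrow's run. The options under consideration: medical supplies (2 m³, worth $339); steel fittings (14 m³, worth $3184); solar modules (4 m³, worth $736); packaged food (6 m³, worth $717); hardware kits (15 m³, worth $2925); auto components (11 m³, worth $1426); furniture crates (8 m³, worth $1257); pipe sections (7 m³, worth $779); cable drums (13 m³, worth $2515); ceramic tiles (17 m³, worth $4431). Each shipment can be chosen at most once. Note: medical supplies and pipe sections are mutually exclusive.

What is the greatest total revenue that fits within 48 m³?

10879

Taking medical supplies + steel fittings + hardware kits + ceramic tiles: 48 m³ used, 10879 in revenue.
The closest alternative, steel fittings + solar modules + cable drums + ceramic tiles, reaches only 10866.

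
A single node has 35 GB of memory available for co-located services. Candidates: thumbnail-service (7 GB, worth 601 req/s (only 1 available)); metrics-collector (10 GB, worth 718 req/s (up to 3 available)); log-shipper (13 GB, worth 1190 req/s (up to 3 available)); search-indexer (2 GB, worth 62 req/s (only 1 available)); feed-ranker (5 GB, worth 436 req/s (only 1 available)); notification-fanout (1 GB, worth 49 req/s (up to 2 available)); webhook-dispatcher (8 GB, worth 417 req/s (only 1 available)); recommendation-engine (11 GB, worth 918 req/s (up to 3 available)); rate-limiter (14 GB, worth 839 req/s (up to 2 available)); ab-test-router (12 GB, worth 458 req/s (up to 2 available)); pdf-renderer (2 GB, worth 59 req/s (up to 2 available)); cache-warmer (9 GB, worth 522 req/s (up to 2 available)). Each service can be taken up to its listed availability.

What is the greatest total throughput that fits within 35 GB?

Greedy by ratio would take 2×log-shipper + search-indexer + feed-ranker + 2×notification-fanout: 35 GB used, total 2976.
Replace search-indexer and feed-ranker with thumbnail-service: the trade gains 103 net, giving 3079 at 35 GB.
That's the maximum — no swap from here does better than 3079.

3079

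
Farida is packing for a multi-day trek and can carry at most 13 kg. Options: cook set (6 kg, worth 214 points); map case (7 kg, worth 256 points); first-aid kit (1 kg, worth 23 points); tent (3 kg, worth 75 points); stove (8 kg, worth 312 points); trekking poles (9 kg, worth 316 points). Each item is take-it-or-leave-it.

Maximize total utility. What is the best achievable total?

470

Ranking by ratio (utility/kg): stove 39.00, map case 36.57, cook set 35.67, trekking poles 35.11.
A density-first pass picks first-aid kit + tent + stove — 410 at 12 kg.
A better packing is cook set + map case: 13 kg, total 470.
Next best is first-aid kit + tent + trekking poles at 414 (13 kg) — short by 56.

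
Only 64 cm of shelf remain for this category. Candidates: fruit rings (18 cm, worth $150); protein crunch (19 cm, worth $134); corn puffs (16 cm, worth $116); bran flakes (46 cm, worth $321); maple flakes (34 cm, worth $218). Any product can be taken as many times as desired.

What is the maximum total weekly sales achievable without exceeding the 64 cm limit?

471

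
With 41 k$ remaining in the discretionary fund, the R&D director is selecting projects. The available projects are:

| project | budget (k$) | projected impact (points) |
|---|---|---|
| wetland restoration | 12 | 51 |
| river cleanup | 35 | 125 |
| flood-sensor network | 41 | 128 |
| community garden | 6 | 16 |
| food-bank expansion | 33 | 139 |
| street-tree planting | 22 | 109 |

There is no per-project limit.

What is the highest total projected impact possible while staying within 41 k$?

176

The ratio ordering already packs tightly: wetland restoration + community garden + street-tree planting, 40 k$, 176.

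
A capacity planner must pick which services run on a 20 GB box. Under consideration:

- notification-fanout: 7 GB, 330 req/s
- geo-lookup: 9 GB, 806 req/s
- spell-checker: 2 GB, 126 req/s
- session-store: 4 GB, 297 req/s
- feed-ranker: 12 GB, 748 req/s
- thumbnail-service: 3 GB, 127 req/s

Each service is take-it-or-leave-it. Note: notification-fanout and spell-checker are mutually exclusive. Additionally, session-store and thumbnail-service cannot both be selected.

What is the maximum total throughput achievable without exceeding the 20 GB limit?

Density check — geo-lookup 89.56, session-store 74.25, spell-checker 63.00 are the best per GB.
Best packing: notification-fanout + geo-lookup + session-store — 20 GB, 1433 total.
The closest alternative, notification-fanout + geo-lookup + thumbnail-service, reaches only 1263.

1433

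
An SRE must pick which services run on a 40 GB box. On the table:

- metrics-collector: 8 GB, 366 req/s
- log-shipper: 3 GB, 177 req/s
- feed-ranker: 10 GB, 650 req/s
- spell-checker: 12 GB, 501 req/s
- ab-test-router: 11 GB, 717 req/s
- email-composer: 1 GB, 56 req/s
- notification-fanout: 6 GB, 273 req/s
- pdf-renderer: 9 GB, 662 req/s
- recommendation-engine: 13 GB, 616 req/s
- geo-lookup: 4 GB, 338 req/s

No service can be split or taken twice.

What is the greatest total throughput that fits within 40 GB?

Density check — geo-lookup 84.50, pdf-renderer 73.56, ab-test-router 65.18 are the best per GB.
A density-first pass picks log-shipper + feed-ranker + ab-test-router + email-composer + pdf-renderer + geo-lookup — 2600 at 38 GB.
Replace log-shipper and email-composer with notification-fanout: the trade gains 40 net, giving 2640 at 40 GB.
Next best is log-shipper + feed-ranker + ab-test-router + email-composer + pdf-renderer + geo-lookup at 2600 (38 GB) — short by 40.

2640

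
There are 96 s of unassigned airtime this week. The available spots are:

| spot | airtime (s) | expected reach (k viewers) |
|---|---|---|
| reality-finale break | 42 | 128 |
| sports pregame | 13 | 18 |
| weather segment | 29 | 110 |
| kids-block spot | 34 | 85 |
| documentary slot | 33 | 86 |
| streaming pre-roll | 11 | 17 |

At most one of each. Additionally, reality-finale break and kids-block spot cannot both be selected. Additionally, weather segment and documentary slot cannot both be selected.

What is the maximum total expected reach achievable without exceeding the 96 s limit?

273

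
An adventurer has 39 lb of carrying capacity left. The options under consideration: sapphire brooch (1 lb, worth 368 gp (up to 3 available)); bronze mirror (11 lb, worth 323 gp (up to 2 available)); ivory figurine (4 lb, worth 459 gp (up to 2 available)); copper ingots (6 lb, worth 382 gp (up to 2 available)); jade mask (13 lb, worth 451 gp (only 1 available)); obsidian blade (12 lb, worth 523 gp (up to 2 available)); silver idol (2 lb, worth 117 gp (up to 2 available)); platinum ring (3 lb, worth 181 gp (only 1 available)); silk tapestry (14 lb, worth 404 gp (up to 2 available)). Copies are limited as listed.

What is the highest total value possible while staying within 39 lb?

By value per lb: sapphire brooch 368.00, ivory figurine 114.75, copper ingots 63.67 lead.
The ratio heuristic lands on 3×sapphire brooch + 2×ivory figurine + 2×copper ingots + 2×silver idol + platinum ring (3201) but leaves 9 lb idle.
Dropping platinum ring frees 3 lb; slotting in obsidian blade (12 lb) lifts the total to 3543 at 39 lb.
Every other selection either busts 39 lb or exceeds an availability limit or fails to beat 3543.

3543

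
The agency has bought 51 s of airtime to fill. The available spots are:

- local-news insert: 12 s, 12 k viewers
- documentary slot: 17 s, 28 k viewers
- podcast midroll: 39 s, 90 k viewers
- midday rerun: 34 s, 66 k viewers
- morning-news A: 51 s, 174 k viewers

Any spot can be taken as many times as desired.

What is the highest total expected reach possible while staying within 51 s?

Morning-news A uses 51 of the 51 s and totals 174.

174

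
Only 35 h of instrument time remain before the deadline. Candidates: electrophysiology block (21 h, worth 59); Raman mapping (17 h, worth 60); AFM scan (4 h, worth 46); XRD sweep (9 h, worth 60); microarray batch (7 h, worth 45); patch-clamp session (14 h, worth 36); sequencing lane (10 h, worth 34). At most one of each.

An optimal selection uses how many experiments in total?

4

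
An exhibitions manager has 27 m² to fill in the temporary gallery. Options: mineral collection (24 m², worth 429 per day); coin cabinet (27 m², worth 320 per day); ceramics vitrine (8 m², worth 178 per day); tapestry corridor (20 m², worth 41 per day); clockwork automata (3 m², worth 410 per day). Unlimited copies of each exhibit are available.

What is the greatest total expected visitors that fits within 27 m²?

3690

Taking 9×clockwork automata: 27 m² used, 3690 in expected visitors.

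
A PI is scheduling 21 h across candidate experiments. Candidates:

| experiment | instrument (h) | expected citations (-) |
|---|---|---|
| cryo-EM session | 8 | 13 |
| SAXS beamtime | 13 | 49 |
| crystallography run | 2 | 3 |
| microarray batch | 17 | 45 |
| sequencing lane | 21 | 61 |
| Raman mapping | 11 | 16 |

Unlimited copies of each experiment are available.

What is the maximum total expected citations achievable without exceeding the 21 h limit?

By expected citations per h: SAXS beamtime 3.77, sequencing lane 2.90, microarray batch 2.65, cryo-EM session 1.62 lead.
Taking cryo-EM session + SAXS beamtime: 21 h used, 62 in expected citations.

62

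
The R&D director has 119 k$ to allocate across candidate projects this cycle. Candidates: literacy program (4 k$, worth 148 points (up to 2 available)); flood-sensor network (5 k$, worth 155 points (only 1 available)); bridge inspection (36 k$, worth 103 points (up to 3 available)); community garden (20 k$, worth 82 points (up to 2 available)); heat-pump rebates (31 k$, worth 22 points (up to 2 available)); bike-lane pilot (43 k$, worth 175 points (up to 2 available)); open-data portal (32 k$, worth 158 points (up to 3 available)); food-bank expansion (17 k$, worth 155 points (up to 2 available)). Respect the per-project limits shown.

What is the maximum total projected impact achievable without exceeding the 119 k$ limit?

1083

Ranking by ratio (projected impact/k$): literacy program 37.00, flood-sensor network 31.00, food-bank expansion 9.12.
Filling by ratio: 2×literacy program + flood-sensor network + 2×open-data portal + 2×food-bank expansion for 1077, with 8 k$ left unused.
Replace open-data portal with 2×community garden: the trade gains 6 net, giving 1083 at 119 k$.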